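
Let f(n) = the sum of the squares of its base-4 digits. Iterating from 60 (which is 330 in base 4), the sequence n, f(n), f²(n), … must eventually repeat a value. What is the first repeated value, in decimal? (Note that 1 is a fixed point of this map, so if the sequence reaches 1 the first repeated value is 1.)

60 = (3,3,0)_4 → 18
18 = (1,0,2)_4 → 5
5 = (1,1)_4 → 2
2 = (2)_4 → 4
4 = (1,0)_4 → 1  — reached the fixed point 1.
1 → 1, so 1 is the first repeated value.

1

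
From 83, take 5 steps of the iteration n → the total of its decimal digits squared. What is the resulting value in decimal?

83 → 8² + 3² = 73
73 → 7² + 3² = 58
58 → 5² + 8² = 89
89 → 8² + 9² = 145
145 → 1² + 4² + 5² = 42

42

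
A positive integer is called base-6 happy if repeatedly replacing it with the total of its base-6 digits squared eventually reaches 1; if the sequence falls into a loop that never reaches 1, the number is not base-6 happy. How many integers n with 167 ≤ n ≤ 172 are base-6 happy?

1

167: 167 → 50 → 9 → 10 → 17 → 29 → 41 → 26 → 20 → 13 → 5 → 25 → 17  (repeats 17)
168: 168 → 32 → 29 → 41 → 26 → 20 → 13 → 5 → 25 → 17 → 29  (repeats 29)
169: 169 → 33 → 34 → 41 → 26 → 20 → 13 → 5 → 25 → 17 → 29 → 41  (repeats 41)
170: 170 → 36 → 1  (reaches 1)
171: 171 → 41 → 26 → 20 → 13 → 5 → 25 → 17 → 29 → 41  (repeats 41)
172: 172 → 48 → 5 → 25 → 17 → 29 → 41 → 26 → 20 → 13 → 5  (repeats 5)
base-6 happy: 170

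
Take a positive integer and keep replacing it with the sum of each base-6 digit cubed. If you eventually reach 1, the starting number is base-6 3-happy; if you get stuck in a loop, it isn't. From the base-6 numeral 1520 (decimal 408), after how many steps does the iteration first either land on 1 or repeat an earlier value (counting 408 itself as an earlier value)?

408 = (1,5,2,0)_6 → 1³ + 5³ + 2³ + 0³ = 134
134 = (3,4,2)_6 → 3³ + 4³ + 2³ = 99
99 = (2,4,3)_6 → 2³ + 4³ + 3³ = 99  — 99 repeats.
That took 3 steps.

3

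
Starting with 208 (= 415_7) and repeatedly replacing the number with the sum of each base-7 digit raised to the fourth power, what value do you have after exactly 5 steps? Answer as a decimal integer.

1938

208 = (4,1,5)_7 → 4⁴ + 1⁴ + 5⁴ = 882
882 = (2,4,0,0)_7 → 2⁴ + 4⁴ + 0⁴ + 0⁴ = 272
272 = (5,3,6)_7 → 5⁴ + 3⁴ + 6⁴ = 2002
2002 = (5,5,6,0)_7 → 5⁴ + 5⁴ + 6⁴ + 0⁴ = 2546
2546 = (1,0,2,6,5)_7 → 1⁴ + 0⁴ + 2⁴ + 6⁴ + 5⁴ = 1938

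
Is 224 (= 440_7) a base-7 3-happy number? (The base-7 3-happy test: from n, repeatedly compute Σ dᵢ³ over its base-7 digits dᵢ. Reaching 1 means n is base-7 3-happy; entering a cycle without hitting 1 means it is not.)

224 = (4,4,0)_7 → 4³ + 4³ + 0³ = 64 + 64 + 0 = 128
128 = (2,4,2)_7 → 2³ + 4³ + 2³ = 8 + 64 + 8 = 80
80 = (1,4,3)_7 → 1³ + 4³ + 3³ = 1 + 64 + 27 = 92
92 = (1,6,1)_7 → 1³ + 6³ + 1³ = 1 + 216 + 1 = 218
218 = (4,3,1)_7 → 4³ + 3³ + 1³ = 64 + 27 + 1 = 92  — 92 already seen; the sequence cycles without reaching 1.

not base-7 3-happy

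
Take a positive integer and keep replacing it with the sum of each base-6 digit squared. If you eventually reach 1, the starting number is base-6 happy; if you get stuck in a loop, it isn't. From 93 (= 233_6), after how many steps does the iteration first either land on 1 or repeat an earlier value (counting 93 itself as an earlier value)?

93 = (2,3,3)_6 → 2² + 3² + 3² = 4 + 9 + 9 = 22
22 = (3,4)_6 → 3² + 4² = 9 + 16 = 25
25 = (4,1)_6 → 4² + 1² = 16 + 1 = 17
17 = (2,5)_6 → 2² + 5² = 4 + 25 = 29
29 = (4,5)_6 → 4² + 5² = 16 + 25 = 41
41 = (1,0,5)_6 → 1² + 0² + 5² = 1 + 0 + 25 = 26
26 = (4,2)_6 → 4² + 2² = 16 + 4 = 20
20 = (3,2)_6 → 3² + 2² = 9 + 4 = 13
13 = (2,1)_6 → 2² + 1² = 4 + 1 = 5
5 = (5)_6 → 5² = 25  — 25 repeats.
That took 10 steps.

10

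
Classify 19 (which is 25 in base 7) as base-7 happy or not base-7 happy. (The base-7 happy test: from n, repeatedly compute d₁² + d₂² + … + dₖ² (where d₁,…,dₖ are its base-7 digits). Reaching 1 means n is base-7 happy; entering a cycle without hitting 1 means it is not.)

19 = (2,5)_7 → 2² + 5² = 4 + 25 = 29
29 = (4,1)_7 → 4² + 1² = 16 + 1 = 17
17 = (2,3)_7 → 2² + 3² = 4 + 9 = 13
13 = (1,6)_7 → 1² + 6² = 1 + 36 = 37
37 = (5,2)_7 → 5² + 2² = 25 + 4 = 29  — 29 already seen; the sequence cycles without reaching 1.

not base-7 happy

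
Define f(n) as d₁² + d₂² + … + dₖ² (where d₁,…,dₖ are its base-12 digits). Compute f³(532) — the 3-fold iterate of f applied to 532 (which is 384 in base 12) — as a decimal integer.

40

532 = (3,8,4)_12 → 3² + 8² + 4² = 89
89 = (7,5)_12 → 7² + 5² = 74
74 = (6,2)_12 → 6² + 2² = 40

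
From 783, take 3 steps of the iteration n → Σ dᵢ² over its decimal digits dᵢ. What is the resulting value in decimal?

783 → 7² + 8² + 3² = 49 + 64 + 9 = 122
122 → 1² + 2² + 2² = 1 + 4 + 4 = 9
9 → 9² = 81

81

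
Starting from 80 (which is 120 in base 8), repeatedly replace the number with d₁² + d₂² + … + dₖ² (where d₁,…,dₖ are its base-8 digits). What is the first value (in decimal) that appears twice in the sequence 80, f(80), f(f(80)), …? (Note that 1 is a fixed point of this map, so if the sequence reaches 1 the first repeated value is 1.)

5

80 = (1,2,0)_8 → 1² + 2² + 0² = 5
5 = (5)_8 → 5² = 25
25 = (3,1)_8 → 3² + 1² = 10
10 = (1,2)_8 → 1² + 2² = 5  — 5 already appeared earlier.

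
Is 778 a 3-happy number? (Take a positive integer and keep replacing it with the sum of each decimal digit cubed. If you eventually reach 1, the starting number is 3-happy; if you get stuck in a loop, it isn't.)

778 → 1198
1198 → 1243
1243 → 100
100 → 1  — reached 1.

3-happy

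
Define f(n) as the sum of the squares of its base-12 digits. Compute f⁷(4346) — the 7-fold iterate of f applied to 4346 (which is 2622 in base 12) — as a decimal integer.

4346 = (2,6,2,2)_12 → 2² + 6² + 2² + 2² = 48
48 = (4,0)_12 → 4² + 0² = 16
16 = (1,4)_12 → 1² + 4² = 17
17 = (1,5)_12 → 1² + 5² = 26
26 = (2,2)_12 → 2² + 2² = 8
8 = (8)_12 → 8² = 64
64 = (5,4)_12 → 5² + 4² = 41

41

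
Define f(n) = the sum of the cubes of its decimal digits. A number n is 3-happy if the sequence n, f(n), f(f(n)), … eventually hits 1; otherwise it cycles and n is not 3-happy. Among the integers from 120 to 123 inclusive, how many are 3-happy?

120: 120 → 9 → 729 → 1080 → 513 → 153 → 153  — not 3-happy
121: 121 → 10 → 1  — 3-happy
122: 122 → 17 → 344 → 155 → 251 → 134 → 92 → 737 → 713 → 371 → 371  — not 3-happy
123: 123 → 36 → 243 → 99 → 1458 → 702 → 351 → 153 → 153  — not 3-happy
3-happy: 121

1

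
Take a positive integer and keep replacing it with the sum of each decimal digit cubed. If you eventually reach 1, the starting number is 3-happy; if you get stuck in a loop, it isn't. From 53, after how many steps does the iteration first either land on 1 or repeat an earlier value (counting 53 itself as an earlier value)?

7

53 → 152
152 → 134
134 → 92
92 → 737
737 → 713
713 → 371
371 → 371  — 371 repeats.
That took 7 steps.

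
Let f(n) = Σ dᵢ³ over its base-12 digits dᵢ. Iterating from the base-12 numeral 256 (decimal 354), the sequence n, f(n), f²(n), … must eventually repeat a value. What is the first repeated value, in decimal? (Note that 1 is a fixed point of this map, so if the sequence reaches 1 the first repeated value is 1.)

1

354 = (2,5,6)_12 → 349
349 = (2,5,1)_12 → 134
134 = (11,2)_12 → 1339
1339 = (9,3,7)_12 → 1099
1099 = (7,7,7)_12 → 1029
1029 = (7,1,9)_12 → 1073
1073 = (7,5,5)_12 → 593
593 = (4,1,5)_12 → 190
190 = (1,3,10)_12 → 1028
1028 = (7,1,8)_12 → 856
856 = (5,11,4)_12 → 1520
1520 = (10,6,8)_12 → 1728
1728 = (1,0,0,0)_12 → 1  — reached the fixed point 1.
1 → 1, so 1 is the first repeated value.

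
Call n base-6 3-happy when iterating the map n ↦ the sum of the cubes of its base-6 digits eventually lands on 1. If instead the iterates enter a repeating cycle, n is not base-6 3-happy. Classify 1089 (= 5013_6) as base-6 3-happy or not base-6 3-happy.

1089 = (5,0,1,3)_6 → 5³ + 0³ + 1³ + 3³ = 153
153 = (4,1,3)_6 → 4³ + 1³ + 3³ = 92
92 = (2,3,2)_6 → 2³ + 3³ + 2³ = 43
43 = (1,1,1)_6 → 1³ + 1³ + 1³ = 3
3 = (3)_6 → 3³ = 27
27 = (4,3)_6 → 4³ + 3³ = 91
91 = (2,3,1)_6 → 2³ + 3³ + 1³ = 36
36 = (1,0,0)_6 → 1³ + 0³ + 0³ = 1  — reached 1.

base-6 3-happy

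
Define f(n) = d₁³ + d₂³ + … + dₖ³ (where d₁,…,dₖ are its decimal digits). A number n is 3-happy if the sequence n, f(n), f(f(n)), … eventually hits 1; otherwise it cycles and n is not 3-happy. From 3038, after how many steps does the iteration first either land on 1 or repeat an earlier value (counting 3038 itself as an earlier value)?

3038 → 566
566 → 557
557 → 593
593 → 881
881 → 1025
1025 → 134
134 → 92
92 → 737
737 → 713
713 → 371
371 → 371  — 371 repeats.
That took 11 steps.

11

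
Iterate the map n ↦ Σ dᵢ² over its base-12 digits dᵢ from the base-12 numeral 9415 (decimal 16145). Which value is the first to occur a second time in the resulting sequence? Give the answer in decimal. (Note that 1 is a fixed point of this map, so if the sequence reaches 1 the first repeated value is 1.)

16145 = (9,4,1,5)_12 → 9² + 4² + 1² + 5² = 81 + 16 + 1 + 25 = 123
123 = (10,3)_12 → 10² + 3² = 100 + 9 = 109
109 = (9,1)_12 → 9² + 1² = 81 + 1 = 82
82 = (6,10)_12 → 6² + 10² = 36 + 100 = 136
136 = (11,4)_12 → 11² + 4² = 121 + 16 = 137
137 = (11,5)_12 → 11² + 5² = 121 + 25 = 146
146 = (1,0,2)_12 → 1² + 0² + 2² = 1 + 0 + 4 = 5
5 = (5)_12 → 5² = 25
25 = (2,1)_12 → 2² + 1² = 4 + 1 = 5  — 5 already appeared earlier.

5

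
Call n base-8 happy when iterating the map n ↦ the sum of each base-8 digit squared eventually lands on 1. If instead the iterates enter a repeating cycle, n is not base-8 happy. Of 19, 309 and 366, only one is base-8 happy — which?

19: 19 → 13 → 26 → 13  — repeats 13 (not base-8 happy)
309: 309 → 77 → 27 → 18 → 8 → 1  — reaches 1 (base-8 happy)
366: 366 → 86 → 41 → 26 → 13 → 26  — repeats 26 (not base-8 happy)

309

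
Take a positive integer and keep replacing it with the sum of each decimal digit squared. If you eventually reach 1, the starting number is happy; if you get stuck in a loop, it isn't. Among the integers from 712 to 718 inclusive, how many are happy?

712: 712 → 54 → 41 → 17 → 50 → 25 → 29 → 85 → 89 → 145 → 42 → 20 → 4 → 16 → 37 → 58 → 89  — not happy
713: 713 → 59 → 106 → 37 → 58 → 89 → 145 → 42 → 20 → 4 → 16 → 37  — not happy
714: 714 → 66 → 72 → 53 → 34 → 25 → 29 → 85 → 89 → 145 → 42 → 20 → 4 → 16 → 37 → 58 → 89  — not happy
715: 715 → 75 → 74 → 65 → 61 → 37 → 58 → 89 → 145 → 42 → 20 → 4 → 16 → 37  — not happy
716: 716 → 86 → 100 → 1  — happy
717: 717 → 99 → 162 → 41 → 17 → 50 → 25 → 29 → 85 → 89 → 145 → 42 → 20 → 4 → 16 → 37 → 58 → 89  — not happy
718: 718 → 114 → 18 → 65 → 61 → 37 → 58 → 89 → 145 → 42 → 20 → 4 → 16 → 37  — not happy
happy: 716

1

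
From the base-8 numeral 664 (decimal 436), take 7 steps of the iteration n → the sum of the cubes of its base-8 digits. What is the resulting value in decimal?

436 = (6,6,4)_8 → 6³ + 6³ + 4³ = 216 + 216 + 64 = 496
496 = (7,6,0)_8 → 7³ + 6³ + 0³ = 343 + 216 + 0 = 559
559 = (1,0,5,7)_8 → 1³ + 0³ + 5³ + 7³ = 1 + 0 + 125 + 343 = 469
469 = (7,2,5)_8 → 7³ + 2³ + 5³ = 343 + 8 + 125 = 476
476 = (7,3,4)_8 → 7³ + 3³ + 4³ = 343 + 27 + 64 = 434
434 = (6,6,2)_8 → 6³ + 6³ + 2³ = 216 + 216 + 8 = 440
440 = (6,7,0)_8 → 6³ + 7³ + 0³ = 216 + 343 + 0 = 559

559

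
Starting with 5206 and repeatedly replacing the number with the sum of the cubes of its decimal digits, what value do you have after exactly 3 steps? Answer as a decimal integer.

5206 → 5³ + 2³ + 0³ + 6³ = 125 + 8 + 0 + 216 = 349
349 → 3³ + 4³ + 9³ = 27 + 64 + 729 = 820
820 → 8³ + 2³ + 0³ = 512 + 8 + 0 = 520

520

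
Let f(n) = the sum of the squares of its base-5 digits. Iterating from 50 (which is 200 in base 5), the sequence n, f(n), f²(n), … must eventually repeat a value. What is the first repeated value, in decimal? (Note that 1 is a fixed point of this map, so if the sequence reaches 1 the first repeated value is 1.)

50 = (2,0,0)_5 → 4
4 = (4)_5 → 16
16 = (3,1)_5 → 10
10 = (2,0)_5 → 4  — 4 already appeared earlier.

4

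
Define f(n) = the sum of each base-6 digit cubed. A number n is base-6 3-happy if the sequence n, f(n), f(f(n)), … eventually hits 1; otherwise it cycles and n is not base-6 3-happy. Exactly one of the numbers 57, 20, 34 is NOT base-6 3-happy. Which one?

57: 57 → 55 → 29 → 189 → 153 → 92 → 43 → 3 → 27 → 91 → 36 → 1  — reaches 1 (base-6 3-happy)
20: 20 → 35 → 250 → 190 → 190  — repeats 190 (not base-6 3-happy)
34: 34 → 189 → 153 → 92 → 43 → 3 → 27 → 91 → 36 → 1  — reaches 1 (base-6 3-happy)

20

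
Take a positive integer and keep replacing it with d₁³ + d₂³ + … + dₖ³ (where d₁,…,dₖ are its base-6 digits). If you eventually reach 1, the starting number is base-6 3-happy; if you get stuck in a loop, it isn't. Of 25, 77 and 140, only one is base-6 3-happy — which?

25: 25 → 65 → 190 → 190  — repeats 190 (not base-6 3-happy)
77: 77 → 133 → 92 → 43 → 3 → 27 → 91 → 36 → 1  — reaches 1 (base-6 3-happy)
140: 140 → 160 → 136 → 155 → 190 → 190  — repeats 190 (not base-6 3-happy)

77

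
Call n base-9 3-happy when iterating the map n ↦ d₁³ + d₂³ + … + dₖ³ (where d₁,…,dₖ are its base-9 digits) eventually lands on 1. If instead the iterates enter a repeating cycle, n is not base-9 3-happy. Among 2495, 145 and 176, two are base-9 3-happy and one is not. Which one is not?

176

2495: 2495 → 405 → 125 → 577 → 345 → 99 → 9 → 1  — reaches 1 (base-9 3-happy)
145: 145 → 345 → 99 → 9 → 1  — reaches 1 (base-9 3-happy)
176: 176 → 134 → 638 → 1198 → 470 → 476 → 980 → 540 → 432 → 152 → 856 → 128 → 134  — repeats 134 (not base-9 3-happy)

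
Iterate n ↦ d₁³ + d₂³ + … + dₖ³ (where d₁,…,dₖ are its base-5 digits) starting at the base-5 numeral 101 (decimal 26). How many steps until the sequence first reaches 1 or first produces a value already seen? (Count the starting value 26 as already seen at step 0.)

4

26 = (1,0,1)_5 → 1³ + 0³ + 1³ = 2
2 = (2)_5 → 2³ = 8
8 = (1,3)_5 → 1³ + 3³ = 28
28 = (1,0,3)_5 → 1³ + 0³ + 3³ = 28  — 28 repeats.
That took 4 steps.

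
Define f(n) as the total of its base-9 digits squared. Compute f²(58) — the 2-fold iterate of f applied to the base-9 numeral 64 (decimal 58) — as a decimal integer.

58 = (6,4)_9 → 6² + 4² = 36 + 16 = 52
52 = (5,7)_9 → 5² + 7² = 25 + 49 = 74

74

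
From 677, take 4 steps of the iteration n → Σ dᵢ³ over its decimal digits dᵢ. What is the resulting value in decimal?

371

677 → 6³ + 7³ + 7³ = 216 + 343 + 343 = 902
902 → 9³ + 0³ + 2³ = 729 + 0 + 8 = 737
737 → 7³ + 3³ + 7³ = 343 + 27 + 343 = 713
713 → 7³ + 1³ + 3³ = 343 + 1 + 27 = 371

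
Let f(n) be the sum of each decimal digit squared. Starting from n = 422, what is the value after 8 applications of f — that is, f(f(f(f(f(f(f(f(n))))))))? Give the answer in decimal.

145

422 → 4² + 2² + 2² = 24
24 → 2² + 4² = 20
20 → 2² + 0² = 4
4 → 4² = 16
16 → 1² + 6² = 37
37 → 3² + 7² = 58
58 → 5² + 8² = 89
89 → 8² + 9² = 145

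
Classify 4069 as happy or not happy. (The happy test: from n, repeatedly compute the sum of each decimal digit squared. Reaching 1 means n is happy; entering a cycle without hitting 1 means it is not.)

happy

4069 → 4² + 0² + 6² + 9² = 133
133 → 1² + 3² + 3² = 19
19 → 1² + 9² = 82
82 → 8² + 2² = 68
68 → 6² + 8² = 100
100 → 1² + 0² + 0² = 1  — reached 1.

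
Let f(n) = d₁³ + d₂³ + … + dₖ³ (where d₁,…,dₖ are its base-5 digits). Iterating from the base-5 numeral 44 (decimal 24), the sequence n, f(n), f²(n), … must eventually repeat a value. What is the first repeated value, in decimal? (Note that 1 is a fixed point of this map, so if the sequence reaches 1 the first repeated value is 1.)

28

24 = (4,4)_5 → 4³ + 4³ = 128
128 = (1,0,0,3)_5 → 1³ + 0³ + 0³ + 3³ = 28
28 = (1,0,3)_5 → 1³ + 0³ + 3³ = 28  — 28 already appeared earlier.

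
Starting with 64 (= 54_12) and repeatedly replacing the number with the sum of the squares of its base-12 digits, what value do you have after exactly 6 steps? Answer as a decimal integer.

64 = (5,4)_12 → 41
41 = (3,5)_12 → 34
34 = (2,10)_12 → 104
104 = (8,8)_12 → 128
128 = (10,8)_12 → 164
164 = (1,1,8)_12 → 66

66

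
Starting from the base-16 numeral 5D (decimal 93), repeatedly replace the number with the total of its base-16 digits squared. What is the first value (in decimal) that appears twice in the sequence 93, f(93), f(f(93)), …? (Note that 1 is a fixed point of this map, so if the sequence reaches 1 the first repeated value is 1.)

93 = (5,13)_16 → 5² + 13² = 194
194 = (12,2)_16 → 12² + 2² = 148
148 = (9,4)_16 → 9² + 4² = 97
97 = (6,1)_16 → 6² + 1² = 37
37 = (2,5)_16 → 2² + 5² = 29
29 = (1,13)_16 → 1² + 13² = 170
170 = (10,10)_16 → 10² + 10² = 200
200 = (12,8)_16 → 12² + 8² = 208
208 = (13,0)_16 → 13² + 0² = 169
169 = (10,9)_16 → 10² + 9² = 181
181 = (11,5)_16 → 11² + 5² = 146
146 = (9,2)_16 → 9² + 2² = 85
85 = (5,5)_16 → 5² + 5² = 50
50 = (3,2)_16 → 3² + 2² = 13
13 = (13)_16 → 13² = 169  — 169 already appeared earlier.

169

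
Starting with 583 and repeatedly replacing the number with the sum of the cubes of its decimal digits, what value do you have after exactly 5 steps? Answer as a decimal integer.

583 → 5³ + 8³ + 3³ = 125 + 512 + 27 = 664
664 → 6³ + 6³ + 4³ = 216 + 216 + 64 = 496
496 → 4³ + 9³ + 6³ = 64 + 729 + 216 = 1009
1009 → 1³ + 0³ + 0³ + 9³ = 1 + 0 + 0 + 729 = 730
730 → 7³ + 3³ + 0³ = 343 + 27 + 0 = 370

370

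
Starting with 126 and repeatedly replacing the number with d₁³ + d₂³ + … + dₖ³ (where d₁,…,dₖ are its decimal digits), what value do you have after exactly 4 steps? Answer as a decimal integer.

126 → 225
225 → 141
141 → 66
66 → 432

432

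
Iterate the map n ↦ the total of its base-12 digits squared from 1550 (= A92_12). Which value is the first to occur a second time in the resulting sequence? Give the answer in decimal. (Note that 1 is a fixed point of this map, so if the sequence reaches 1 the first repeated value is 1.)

125

1550 = (10,9,2)_12 → 10² + 9² + 2² = 185
185 = (1,3,5)_12 → 1² + 3² + 5² = 35
35 = (2,11)_12 → 2² + 11² = 125
125 = (10,5)_12 → 10² + 5² = 125  — 125 already appeared earlier.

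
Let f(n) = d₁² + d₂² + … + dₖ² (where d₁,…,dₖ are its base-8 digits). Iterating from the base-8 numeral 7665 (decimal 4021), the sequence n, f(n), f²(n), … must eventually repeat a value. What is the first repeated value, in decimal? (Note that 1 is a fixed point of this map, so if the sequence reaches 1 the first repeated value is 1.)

5

4021 = (7,6,6,5)_8 → 7² + 6² + 6² + 5² = 49 + 36 + 36 + 25 = 146
146 = (2,2,2)_8 → 2² + 2² + 2² = 4 + 4 + 4 = 12
12 = (1,4)_8 → 1² + 4² = 1 + 16 = 17
17 = (2,1)_8 → 2² + 1² = 4 + 1 = 5
5 = (5)_8 → 5² = 25
25 = (3,1)_8 → 3² + 1² = 9 + 1 = 10
10 = (1,2)_8 → 1² + 2² = 1 + 4 = 5  — 5 already appeared earlier.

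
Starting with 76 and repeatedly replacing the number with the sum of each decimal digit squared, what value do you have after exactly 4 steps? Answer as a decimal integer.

42

76 → 85
85 → 89
89 → 145
145 → 42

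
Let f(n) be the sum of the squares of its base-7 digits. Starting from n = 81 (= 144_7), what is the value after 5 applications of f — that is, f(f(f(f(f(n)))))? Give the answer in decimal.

81 = (1,4,4)_7 → 1² + 4² + 4² = 33
33 = (4,5)_7 → 4² + 5² = 41
41 = (5,6)_7 → 5² + 6² = 61
61 = (1,1,5)_7 → 1² + 1² + 5² = 27
27 = (3,6)_7 → 3² + 6² = 45

45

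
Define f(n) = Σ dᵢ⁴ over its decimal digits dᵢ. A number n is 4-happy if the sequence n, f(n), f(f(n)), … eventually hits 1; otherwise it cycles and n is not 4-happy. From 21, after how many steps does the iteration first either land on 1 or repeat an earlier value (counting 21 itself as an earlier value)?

21 → 2⁴ + 1⁴ = 17
17 → 1⁴ + 7⁴ = 2402
2402 → 2⁴ + 4⁴ + 0⁴ + 2⁴ = 288
288 → 2⁴ + 8⁴ + 8⁴ = 8208
8208 → 8⁴ + 2⁴ + 0⁴ + 8⁴ = 8208  — 8208 repeats.
That took 5 steps.

5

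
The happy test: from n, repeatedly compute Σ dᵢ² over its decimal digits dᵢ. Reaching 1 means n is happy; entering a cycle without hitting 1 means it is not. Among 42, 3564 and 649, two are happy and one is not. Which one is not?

42

42: 42 → 20 → 4 → 16 → 37 → 58 → 89 → 145 → 42  — repeats 42 (not happy)
3564: 3564 → 86 → 100 → 1  — reaches 1 (happy)
649: 649 → 133 → 19 → 82 → 68 → 100 → 1  — reaches 1 (happy)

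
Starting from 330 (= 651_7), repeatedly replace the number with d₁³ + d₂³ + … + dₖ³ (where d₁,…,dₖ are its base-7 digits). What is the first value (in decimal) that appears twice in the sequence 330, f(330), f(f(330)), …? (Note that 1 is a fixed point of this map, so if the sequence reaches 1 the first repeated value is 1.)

342

330 = (6,5,1)_7 → 6³ + 5³ + 1³ = 216 + 125 + 1 = 342
342 = (6,6,6)_7 → 6³ + 6³ + 6³ = 216 + 216 + 216 = 648
648 = (1,6,1,4)_7 → 1³ + 6³ + 1³ + 4³ = 1 + 216 + 1 + 64 = 282
282 = (5,5,2)_7 → 5³ + 5³ + 2³ = 125 + 125 + 8 = 258
258 = (5,1,6)_7 → 5³ + 1³ + 6³ = 125 + 1 + 216 = 342  — 342 already appeared earlier.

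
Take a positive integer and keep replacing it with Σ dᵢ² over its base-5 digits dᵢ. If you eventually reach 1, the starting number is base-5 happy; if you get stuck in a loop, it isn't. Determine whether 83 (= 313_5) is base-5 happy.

base-5 happy

83 = (3,1,3)_5 → 3² + 1² + 3² = 19
19 = (3,4)_5 → 3² + 4² = 25
25 = (1,0,0)_5 → 1² + 0² + 0² = 1  — reached 1.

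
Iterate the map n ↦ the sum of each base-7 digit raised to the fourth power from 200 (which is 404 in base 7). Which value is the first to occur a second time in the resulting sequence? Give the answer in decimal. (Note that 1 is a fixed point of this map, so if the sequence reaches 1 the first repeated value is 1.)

512

200 = (4,0,4)_7 → 4⁴ + 0⁴ + 4⁴ = 256 + 0 + 256 = 512
512 = (1,3,3,1)_7 → 1⁴ + 3⁴ + 3⁴ + 1⁴ = 1 + 81 + 81 + 1 = 164
164 = (3,2,3)_7 → 3⁴ + 2⁴ + 3⁴ = 81 + 16 + 81 = 178
178 = (3,4,3)_7 → 3⁴ + 4⁴ + 3⁴ = 81 + 256 + 81 = 418
418 = (1,1,3,5)_7 → 1⁴ + 1⁴ + 3⁴ + 5⁴ = 1 + 1 + 81 + 625 = 708
708 = (2,0,3,1)_7 → 2⁴ + 0⁴ + 3⁴ + 1⁴ = 16 + 0 + 81 + 1 = 98
98 = (2,0,0)_7 → 2⁴ + 0⁴ + 0⁴ = 16 + 0 + 0 = 16
16 = (2,2)_7 → 2⁴ + 2⁴ = 16 + 16 = 32
32 = (4,4)_7 → 4⁴ + 4⁴ = 256 + 256 = 512  — 512 already appeared earlier.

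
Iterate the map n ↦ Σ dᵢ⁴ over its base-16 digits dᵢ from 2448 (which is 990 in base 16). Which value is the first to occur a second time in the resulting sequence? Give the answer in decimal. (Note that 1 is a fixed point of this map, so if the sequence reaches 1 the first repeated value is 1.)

14658

2448 = (9,9,0)_16 → 9⁴ + 9⁴ + 0⁴ = 6561 + 6561 + 0 = 13122
13122 = (3,3,4,2)_16 → 3⁴ + 3⁴ + 4⁴ + 2⁴ = 81 + 81 + 256 + 16 = 434
434 = (1,11,2)_16 → 1⁴ + 11⁴ + 2⁴ = 1 + 14641 + 16 = 14658
14658 = (3,9,4,2)_16 → 3⁴ + 9⁴ + 4⁴ + 2⁴ = 81 + 6561 + 256 + 16 = 6914
6914 = (1,11,0,2)_16 → 1⁴ + 11⁴ + 0⁴ + 2⁴ = 1 + 14641 + 0 + 16 = 14658  — 14658 already appeared earlier.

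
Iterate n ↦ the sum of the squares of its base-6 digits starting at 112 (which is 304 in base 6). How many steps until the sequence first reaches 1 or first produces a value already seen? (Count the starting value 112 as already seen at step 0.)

112 = (3,0,4)_6 → 3² + 0² + 4² = 9 + 0 + 16 = 25
25 = (4,1)_6 → 4² + 1² = 16 + 1 = 17
17 = (2,5)_6 → 2² + 5² = 4 + 25 = 29
29 = (4,5)_6 → 4² + 5² = 16 + 25 = 41
41 = (1,0,5)_6 → 1² + 0² + 5² = 1 + 0 + 25 = 26
26 = (4,2)_6 → 4² + 2² = 16 + 4 = 20
20 = (3,2)_6 → 3² + 2² = 9 + 4 = 13
13 = (2,1)_6 → 2² + 1² = 4 + 1 = 5
5 = (5)_6 → 5² = 25  — 25 repeats.
That took 9 steps.

9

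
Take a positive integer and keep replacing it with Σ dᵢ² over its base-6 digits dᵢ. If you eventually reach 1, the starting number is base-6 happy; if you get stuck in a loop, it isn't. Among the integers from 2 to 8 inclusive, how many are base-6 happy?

1

2: 2 → 4 → 16 → 20 → 13 → 5 → 25 → 17 → 29 → 41 → 26 → 20  (repeats 20)
3: 3 → 9 → 10 → 17 → 29 → 41 → 26 → 20 → 13 → 5 → 25 → 17  (repeats 17)
4: 4 → 16 → 20 → 13 → 5 → 25 → 17 → 29 → 41 → 26 → 20  (repeats 20)
5: 5 → 25 → 17 → 29 → 41 → 26 → 20 → 13 → 5  (repeats 5)
6: 6 → 1  (reaches 1)
7: 7 → 2 → 4 → 16 → 20 → 13 → 5 → 25 → 17 → 29 → 41 → 26 → 20  (repeats 20)
8: 8 → 5 → 25 → 17 → 29 → 41 → 26 → 20 → 13 → 5  (repeats 5)
base-6 happy: 6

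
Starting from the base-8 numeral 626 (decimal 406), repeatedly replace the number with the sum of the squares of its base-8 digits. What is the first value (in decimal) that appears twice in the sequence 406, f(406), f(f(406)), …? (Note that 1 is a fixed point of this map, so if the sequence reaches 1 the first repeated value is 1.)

1

406 = (6,2,6)_8 → 6² + 2² + 6² = 76
76 = (1,1,4)_8 → 1² + 1² + 4² = 18
18 = (2,2)_8 → 2² + 2² = 8
8 = (1,0)_8 → 1² + 0² = 1  — reached the fixed point 1.
1 → 1, so 1 is the first repeated value.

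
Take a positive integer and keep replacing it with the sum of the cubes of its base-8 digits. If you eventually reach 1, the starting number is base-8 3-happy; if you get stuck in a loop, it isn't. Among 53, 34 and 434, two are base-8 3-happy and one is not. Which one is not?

434

53: 53 → 341 → 258 → 72 → 2 → 8 → 1  — reaches 1 (base-8 3-happy)
34: 34 → 72 → 2 → 8 → 1  — reaches 1 (base-8 3-happy)
434: 434 → 440 → 559 → 469 → 476 → 434  — repeats 434 (not base-8 3-happy)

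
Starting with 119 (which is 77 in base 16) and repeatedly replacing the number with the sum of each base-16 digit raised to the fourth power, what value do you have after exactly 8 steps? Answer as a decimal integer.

17

119 = (7,7)_16 → 7⁴ + 7⁴ = 4802
4802 = (1,2,12,2)_16 → 1⁴ + 2⁴ + 12⁴ + 2⁴ = 20769
20769 = (5,1,2,1)_16 → 5⁴ + 1⁴ + 2⁴ + 1⁴ = 643
643 = (2,8,3)_16 → 2⁴ + 8⁴ + 3⁴ = 4193
4193 = (1,0,6,1)_16 → 1⁴ + 0⁴ + 6⁴ + 1⁴ = 1298
1298 = (5,1,2)_16 → 5⁴ + 1⁴ + 2⁴ = 642
642 = (2,8,2)_16 → 2⁴ + 8⁴ + 2⁴ = 4128
4128 = (1,0,2,0)_16 → 1⁴ + 0⁴ + 2⁴ + 0⁴ = 17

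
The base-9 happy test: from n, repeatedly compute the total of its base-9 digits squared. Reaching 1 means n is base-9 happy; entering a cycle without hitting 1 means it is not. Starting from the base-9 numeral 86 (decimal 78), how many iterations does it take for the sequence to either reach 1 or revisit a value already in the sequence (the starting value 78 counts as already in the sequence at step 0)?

6

78 = (8,6)_9 → 100
100 = (1,2,1)_9 → 6
6 = (6)_9 → 36
36 = (4,0)_9 → 16
16 = (1,7)_9 → 50
50 = (5,5)_9 → 50  — 50 repeats.
That took 6 steps.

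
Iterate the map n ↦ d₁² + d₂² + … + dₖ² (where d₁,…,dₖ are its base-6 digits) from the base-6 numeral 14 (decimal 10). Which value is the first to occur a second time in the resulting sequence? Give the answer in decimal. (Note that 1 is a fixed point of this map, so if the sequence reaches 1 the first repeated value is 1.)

10 = (1,4)_6 → 1² + 4² = 17
17 = (2,5)_6 → 2² + 5² = 29
29 = (4,5)_6 → 4² + 5² = 41
41 = (1,0,5)_6 → 1² + 0² + 5² = 26
26 = (4,2)_6 → 4² + 2² = 20
20 = (3,2)_6 → 3² + 2² = 13
13 = (2,1)_6 → 2² + 1² = 5
5 = (5)_6 → 5² = 25
25 = (4,1)_6 → 4² + 1² = 17  — 17 already appeared earlier.

17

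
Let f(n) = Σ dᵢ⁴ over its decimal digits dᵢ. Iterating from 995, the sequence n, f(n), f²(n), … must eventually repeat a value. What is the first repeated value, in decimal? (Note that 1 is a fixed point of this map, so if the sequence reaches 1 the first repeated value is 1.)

8208

995 → 9⁴ + 9⁴ + 5⁴ = 13747
13747 → 1⁴ + 3⁴ + 7⁴ + 4⁴ + 7⁴ = 5140
5140 → 5⁴ + 1⁴ + 4⁴ + 0⁴ = 882
882 → 8⁴ + 8⁴ + 2⁴ = 8208
8208 → 8⁴ + 2⁴ + 0⁴ + 8⁴ = 8208  — 8208 already appeared earlier.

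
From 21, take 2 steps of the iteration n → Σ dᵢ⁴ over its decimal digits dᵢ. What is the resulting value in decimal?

21 → 2⁴ + 1⁴ = 16 + 1 = 17
17 → 1⁴ + 7⁴ = 1 + 2401 = 2402

2402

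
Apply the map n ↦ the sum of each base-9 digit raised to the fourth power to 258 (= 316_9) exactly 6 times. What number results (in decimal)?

258 = (3,1,6)_9 → 1378
1378 = (1,8,0,1)_9 → 4098
4098 = (5,5,5,3)_9 → 1956
1956 = (2,6,1,3)_9 → 1394
1394 = (1,8,1,8)_9 → 8194
8194 = (1,2,2,1,4)_9 → 290

290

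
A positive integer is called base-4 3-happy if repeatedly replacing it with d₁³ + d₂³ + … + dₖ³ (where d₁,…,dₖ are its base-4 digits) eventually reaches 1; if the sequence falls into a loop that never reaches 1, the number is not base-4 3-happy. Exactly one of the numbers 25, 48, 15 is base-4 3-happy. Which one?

25: 25 → 10 → 16 → 1  — reaches 1 (base-4 3-happy)
48: 48 → 27 → 36 → 9 → 9  — repeats 9 (not base-4 3-happy)
15: 15 → 54 → 36 → 9 → 9  — repeats 9 (not base-4 3-happy)

25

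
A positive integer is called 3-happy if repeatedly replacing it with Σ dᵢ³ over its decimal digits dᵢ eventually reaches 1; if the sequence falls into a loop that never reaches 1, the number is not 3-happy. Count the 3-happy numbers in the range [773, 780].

773: 773 → 713 → 371 → 371  (repeats 371)
774: 774 → 750 → 468 → 792 → 1080 → 513 → 153 → 153  (repeats 153)
775: 775 → 811 → 514 → 190 → 730 → 370 → 370  (repeats 370)
776: 776 → 902 → 737 → 713 → 371 → 371  (repeats 371)
777: 777 → 1029 → 738 → 882 → 1032 → 36 → 243 → 99 → 1458 → 702 → 351 → 153 → 153  (repeats 153)
778: 778 → 1198 → 1243 → 100 → 1  (reaches 1)
779: 779 → 1415 → 191 → 731 → 371 → 371  (repeats 371)
780: 780 → 855 → 762 → 567 → 684 → 792 → 1080 → 513 → 153 → 153  (repeats 153)
3-happy: 778

1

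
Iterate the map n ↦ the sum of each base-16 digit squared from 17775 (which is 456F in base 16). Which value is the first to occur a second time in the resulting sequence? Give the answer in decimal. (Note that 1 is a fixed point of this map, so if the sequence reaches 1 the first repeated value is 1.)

17775 = (4,5,6,15)_16 → 4² + 5² + 6² + 15² = 16 + 25 + 36 + 225 = 302
302 = (1,2,14)_16 → 1² + 2² + 14² = 1 + 4 + 196 = 201
201 = (12,9)_16 → 12² + 9² = 144 + 81 = 225
225 = (14,1)_16 → 14² + 1² = 196 + 1 = 197
197 = (12,5)_16 → 12² + 5² = 144 + 25 = 169
169 = (10,9)_16 → 10² + 9² = 100 + 81 = 181
181 = (11,5)_16 → 11² + 5² = 121 + 25 = 146
146 = (9,2)_16 → 9² + 2² = 81 + 4 = 85
85 = (5,5)_16 → 5² + 5² = 25 + 25 = 50
50 = (3,2)_16 → 3² + 2² = 9 + 4 = 13
13 = (13)_16 → 13² = 169  — 169 already appeared earlier.

169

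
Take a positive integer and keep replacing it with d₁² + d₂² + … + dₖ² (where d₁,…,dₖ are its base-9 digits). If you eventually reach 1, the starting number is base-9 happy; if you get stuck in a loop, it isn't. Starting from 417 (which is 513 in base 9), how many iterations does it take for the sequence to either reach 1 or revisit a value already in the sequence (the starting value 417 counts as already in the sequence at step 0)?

6

417 = (5,1,3)_9 → 5² + 1² + 3² = 25 + 1 + 9 = 35
35 = (3,8)_9 → 3² + 8² = 9 + 64 = 73
73 = (8,1)_9 → 8² + 1² = 64 + 1 = 65
65 = (7,2)_9 → 7² + 2² = 49 + 4 = 53
53 = (5,8)_9 → 5² + 8² = 25 + 64 = 89
89 = (1,0,8)_9 → 1² + 0² + 8² = 1 + 0 + 64 = 65  — 65 repeats.
That took 6 steps.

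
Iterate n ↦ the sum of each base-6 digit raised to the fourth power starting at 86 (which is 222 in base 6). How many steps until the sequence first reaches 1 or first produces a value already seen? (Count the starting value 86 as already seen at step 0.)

13

86 = (2,2,2)_6 → 2⁴ + 2⁴ + 2⁴ = 16 + 16 + 16 = 48
48 = (1,2,0)_6 → 1⁴ + 2⁴ + 0⁴ = 1 + 16 + 0 = 17
17 = (2,5)_6 → 2⁴ + 5⁴ = 16 + 625 = 641
641 = (2,5,4,5)_6 → 2⁴ + 5⁴ + 4⁴ + 5⁴ = 16 + 625 + 256 + 625 = 1522
1522 = (1,1,0,1,4)_6 → 1⁴ + 1⁴ + 0⁴ + 1⁴ + 4⁴ = 1 + 1 + 0 + 1 + 256 = 259
259 = (1,1,1,1)_6 → 1⁴ + 1⁴ + 1⁴ + 1⁴ = 1 + 1 + 1 + 1 = 4
4 = (4)_6 → 4⁴ = 256
256 = (1,1,0,4)_6 → 1⁴ + 1⁴ + 0⁴ + 4⁴ = 1 + 1 + 0 + 256 = 258
258 = (1,1,1,0)_6 → 1⁴ + 1⁴ + 1⁴ + 0⁴ = 1 + 1 + 1 + 0 = 3
3 = (3)_6 → 3⁴ = 81
81 = (2,1,3)_6 → 2⁴ + 1⁴ + 3⁴ = 16 + 1 + 81 = 98
98 = (2,4,2)_6 → 2⁴ + 4⁴ + 2⁴ = 16 + 256 + 16 = 288
288 = (1,2,0,0)_6 → 1⁴ + 2⁴ + 0⁴ + 0⁴ = 1 + 16 + 0 + 0 = 17  — 17 repeats.
That took 13 steps.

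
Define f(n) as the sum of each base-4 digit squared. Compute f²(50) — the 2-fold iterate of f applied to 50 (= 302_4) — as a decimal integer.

10

50 = (3,0,2)_4 → 13
13 = (3,1)_4 → 10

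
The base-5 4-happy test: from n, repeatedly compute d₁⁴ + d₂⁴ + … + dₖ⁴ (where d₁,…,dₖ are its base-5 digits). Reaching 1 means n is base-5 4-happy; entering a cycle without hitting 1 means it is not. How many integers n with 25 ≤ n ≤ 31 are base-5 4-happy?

25: 25 → 1  — base-5 4-happy
26: 26 → 2 → 16 → 82 → 98 → 418 → 244 → 594 → 674 → 514 → 528 → 338 → 194 → 354 → 528  — not base-5 4-happy
27: 27 → 17 → 97 → 353 → 353  — not base-5 4-happy
28: 28 → 82 → 98 → 418 → 244 → 594 → 674 → 514 → 528 → 338 → 194 → 354 → 528  — not base-5 4-happy
29: 29 → 257 → 33 → 83 → 163 → 99 → 593 → 499 → 849 → 595 → 593  — not base-5 4-happy
30: 30 → 2 → 16 → 82 → 98 → 418 → 244 → 594 → 674 → 514 → 528 → 338 → 194 → 354 → 528  — not base-5 4-happy
31: 31 → 3 → 81 → 83 → 163 → 99 → 593 → 499 → 849 → 595 → 593  — not base-5 4-happy
base-5 4-happy: 25

1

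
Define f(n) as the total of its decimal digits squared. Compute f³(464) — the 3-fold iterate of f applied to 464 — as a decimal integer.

464 → 68
68 → 100
100 → 1

1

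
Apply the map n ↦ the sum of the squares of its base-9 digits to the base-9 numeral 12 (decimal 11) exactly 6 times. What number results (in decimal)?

11 = (1,2)_9 → 1² + 2² = 1 + 4 = 5
5 = (5)_9 → 5² = 25
25 = (2,7)_9 → 2² + 7² = 4 + 49 = 53
53 = (5,8)_9 → 5² + 8² = 25 + 64 = 89
89 = (1,0,8)_9 → 1² + 0² + 8² = 1 + 0 + 64 = 65
65 = (7,2)_9 → 7² + 2² = 49 + 4 = 53

53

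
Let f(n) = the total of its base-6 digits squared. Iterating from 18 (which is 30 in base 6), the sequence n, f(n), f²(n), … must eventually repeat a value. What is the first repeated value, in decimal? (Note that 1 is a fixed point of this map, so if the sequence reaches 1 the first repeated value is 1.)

17

18 = (3,0)_6 → 3² + 0² = 9
9 = (1,3)_6 → 1² + 3² = 10
10 = (1,4)_6 → 1² + 4² = 17
17 = (2,5)_6 → 2² + 5² = 29
29 = (4,5)_6 → 4² + 5² = 41
41 = (1,0,5)_6 → 1² + 0² + 5² = 26
26 = (4,2)_6 → 4² + 2² = 20
20 = (3,2)_6 → 3² + 2² = 13
13 = (2,1)_6 → 2² + 1² = 5
5 = (5)_6 → 5² = 25
25 = (4,1)_6 → 4² + 1² = 17  — 17 already appeared earlier.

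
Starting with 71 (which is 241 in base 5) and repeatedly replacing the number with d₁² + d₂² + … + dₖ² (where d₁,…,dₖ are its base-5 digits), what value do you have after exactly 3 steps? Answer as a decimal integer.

13

71 = (2,4,1)_5 → 21
21 = (4,1)_5 → 17
17 = (3,2)_5 → 13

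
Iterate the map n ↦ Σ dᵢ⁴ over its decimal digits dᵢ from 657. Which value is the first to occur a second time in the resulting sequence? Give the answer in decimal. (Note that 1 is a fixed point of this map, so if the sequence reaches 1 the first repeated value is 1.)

13139

657 → 4322
4322 → 369
369 → 7938
7938 → 13139
13139 → 6725
6725 → 4338
4338 → 4514
4514 → 1138
1138 → 4179
4179 → 9219
9219 → 13139  — 13139 already appeared earlier.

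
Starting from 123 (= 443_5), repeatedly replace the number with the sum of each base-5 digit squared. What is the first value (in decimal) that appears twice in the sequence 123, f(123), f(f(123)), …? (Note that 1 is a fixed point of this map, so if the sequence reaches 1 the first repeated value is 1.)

1

123 = (4,4,3)_5 → 41
41 = (1,3,1)_5 → 11
11 = (2,1)_5 → 5
5 = (1,0)_5 → 1  — reached the fixed point 1.
1 → 1, so 1 is the first repeated value.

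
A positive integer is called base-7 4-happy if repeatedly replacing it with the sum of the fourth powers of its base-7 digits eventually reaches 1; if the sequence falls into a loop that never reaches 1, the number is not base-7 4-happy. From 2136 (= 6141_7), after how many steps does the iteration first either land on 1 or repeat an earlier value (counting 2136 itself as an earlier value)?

13

2136 = (6,1,4,1)_7 → 1554
1554 = (4,3,5,0)_7 → 962
962 = (2,5,4,3)_7 → 978
978 = (2,5,6,5)_7 → 2562
2562 = (1,0,3,2,0)_7 → 98
98 = (2,0,0)_7 → 16
16 = (2,2)_7 → 32
32 = (4,4)_7 → 512
512 = (1,3,3,1)_7 → 164
164 = (3,2,3)_7 → 178
178 = (3,4,3)_7 → 418
418 = (1,1,3,5)_7 → 708
708 = (2,0,3,1)_7 → 98  — 98 repeats.
That took 13 steps.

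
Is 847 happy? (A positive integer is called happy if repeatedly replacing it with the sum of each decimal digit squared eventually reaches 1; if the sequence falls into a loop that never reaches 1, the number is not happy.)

847 → 8² + 4² + 7² = 64 + 16 + 49 = 129
129 → 1² + 2² + 9² = 1 + 4 + 81 = 86
86 → 8² + 6² = 64 + 36 = 100
100 → 1² + 0² + 0² = 1 + 0 + 0 = 1  — reached 1.

happy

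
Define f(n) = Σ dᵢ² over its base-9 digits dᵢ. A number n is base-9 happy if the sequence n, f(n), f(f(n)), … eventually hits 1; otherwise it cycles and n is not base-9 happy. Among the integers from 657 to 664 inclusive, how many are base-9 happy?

657: 657 → 65 → 53 → 89 → 65  (repeats 65)
658: 658 → 66 → 58 → 52 → 74 → 68 → 74  (repeats 74)
659: 659 → 69 → 85 → 17 → 65 → 53 → 89 → 65  (repeats 65)
660: 660 → 74 → 68 → 74  (repeats 74)
661: 661 → 81 → 1  (reaches 1)
662: 662 → 90 → 2 → 4 → 16 → 50 → 50  (repeats 50)
663: 663 → 101 → 9 → 1  (reaches 1)
664: 664 → 114 → 46 → 26 → 68 → 74 → 68  (repeats 68)
base-9 happy: 661, 663

2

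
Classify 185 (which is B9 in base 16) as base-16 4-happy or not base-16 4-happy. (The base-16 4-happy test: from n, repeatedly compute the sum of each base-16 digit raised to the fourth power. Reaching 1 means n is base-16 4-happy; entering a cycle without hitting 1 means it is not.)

not base-16 4-happy

185 = (11,9)_16 → 11⁴ + 9⁴ = 14641 + 6561 = 21202
21202 = (5,2,13,2)_16 → 5⁴ + 2⁴ + 13⁴ + 2⁴ = 625 + 16 + 28561 + 16 = 29218
29218 = (7,2,2,2)_16 → 7⁴ + 2⁴ + 2⁴ + 2⁴ = 2401 + 16 + 16 + 16 = 2449
2449 = (9,9,1)_16 → 9⁴ + 9⁴ + 1⁴ = 6561 + 6561 + 1 = 13123
13123 = (3,3,4,3)_16 → 3⁴ + 3⁴ + 4⁴ + 3⁴ = 81 + 81 + 256 + 81 = 499
499 = (1,15,3)_16 → 1⁴ + 15⁴ + 3⁴ = 1 + 50625 + 81 = 50707
50707 = (12,6,1,3)_16 → 12⁴ + 6⁴ + 1⁴ + 3⁴ = 20736 + 1296 + 1 + 81 = 22114
22114 = (5,6,6,2)_16 → 5⁴ + 6⁴ + 6⁴ + 2⁴ = 625 + 1296 + 1296 + 16 = 3233
3233 = (12,10,1)_16 → 12⁴ + 10⁴ + 1⁴ = 20736 + 10000 + 1 = 30737
30737 = (7,8,1,1)_16 → 7⁴ + 8⁴ + 1⁴ + 1⁴ = 2401 + 4096 + 1 + 1 = 6499
6499 = (1,9,6,3)_16 → 1⁴ + 9⁴ + 6⁴ + 3⁴ = 1 + 6561 + 1296 + 81 = 7939
7939 = (1,15,0,3)_16 → 1⁴ + 15⁴ + 0⁴ + 3⁴ = 1 + 50625 + 0 + 81 = 50707  — 50707 already seen; the sequence cycles without reaching 1.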